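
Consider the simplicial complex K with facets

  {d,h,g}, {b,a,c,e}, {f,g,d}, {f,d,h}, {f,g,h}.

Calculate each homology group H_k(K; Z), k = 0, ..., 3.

We work with the vertex ordering a < b < c < d < e < f < g < h. The simplices of K, each written with vertices in increasing order, are:

  0-simplices (8): a, b, c, d, e, f, g, h
  1-simplices (12): ab, ac, ae, bc, be, ce, df, dg, dh, fg, fh, gh
  2-simplices (8): abc, abe, ace, bce, dfg, dfh, dgh, fgh
  3-simplices (1): abce

so the chain groups are C_0 ≅ Z^8, C_1 ≅ Z^12, C_2 ≅ Z^8, C_3 ≅ Z^1.

The boundary map ∂_1: C_1 → C_0 is given by ∂[p,q] = [q] − [p].
The 8×12 boundary matrix has rank 6 and Smith normal form diag(1,1,1,1,1,1).

Boundary ∂_2: C_2 → C_1 acts by ∂[p,q,r] = [q,r] − [p,r] + [p,q]. For instance
  ∂ace = ce − ae + ac,
  ∂fgh = gh − fh + fg.
This gives a 12×8 integer matrix of rank 6; reducing to Smith normal form yields diagonal entries (1,1,1,1,1,1).

Boundary ∂_3: C_3 → C_2 sends each 3-simplex σ to the alternating sum Σ_i (−1)^i (σ with its i-th vertex removed). For instance
  ∂abce = bce − ace + abe − abc.
As a 8×1 matrix over Z this has rank 1, with invariant factors (1).

Reading off H_k = ker ∂_k / im ∂_{k+1}:

  H_0: rank C_0 − rank ∂_1 = 8 − 6 = 2, and the invariant factors of ∂_1 are all 1, so H_0 ≅ Z^2.
  H_1: rank ker ∂_1 − rank ∂_2 = (12 − 6) − 6 = 0, and the invariant factors of ∂_2 are all 1, so H_1 ≅ 0.
  H_2: rank ker ∂_2 − rank ∂_3 = (8 − 6) − 1 = 1, and the invariant factors of ∂_3 are all 1, so H_2 ≅ Z.
  H_3: rank ker ∂_3 − rank ∂_4 = (1 − 1) − 0 = 0, and there is no ∂_4, so H_3 ≅ 0.

H_0 ≅ Z^2,  H_1 = 0,  H_2 ≅ Z,  H_3 = 0.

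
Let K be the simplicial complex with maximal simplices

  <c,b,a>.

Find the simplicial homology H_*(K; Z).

Fix the vertex order a < b < c and write every simplex with vertices in increasing order. Then dim K = 2 and the simplices of K are:

  0-simplices (3): a, b, c
  1-simplices (3): ab, ac, bc
  2-simplices (1): abc

so the chain groups are C_0 ≅ Z^3, C_1 ≅ Z^3, C_2 ≅ Z^1.

Boundary ∂_1: C_1 → C_0 maps an edge to its endpoints' difference, ∂[p,q] = q − p.
This gives a 3×3 integer matrix of rank 2; reducing to Smith normal form yields diagonal entries (1,1).

Boundary ∂_2: C_2 → C_1 maps a triangle to the signed sum of its edges. For instance
  ∂abc = bc − ac + ab.
The 3×1 boundary matrix has rank 1 and Smith normal form diag(1).

Reading off H_k = ker ∂_k / im ∂_{k+1}:

  H_0: rank C_0 − rank ∂_1 = 3 − 2 = 1, and the invariant factors of ∂_1 are all 1, so H_0 = Z.
  H_1: rank ker ∂_1 − rank ∂_2 = (3 − 2) − 1 = 0, and the invariant factors of ∂_2 are all 1, so H_1 = 0.
  H_2: rank ker ∂_2 − rank ∂_3 = (1 − 1) − 0 = 0, and there is no ∂_3, so H_2 = 0.

H_0 = Z,  H_1 = 0,  H_2 = 0.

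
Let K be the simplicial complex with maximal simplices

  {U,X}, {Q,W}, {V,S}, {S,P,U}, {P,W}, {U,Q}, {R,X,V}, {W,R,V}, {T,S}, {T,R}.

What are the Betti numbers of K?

We work with the vertex ordering P < Q < R < S < T < U < V < W < X. The simplices of K, each written with vertices in increasing order, are:

  0-simplices (9): P, Q, R, S, T, U, V, W, X
  1-simplices (15): PS, PU, PW, QU, QW, RT, RV, RW, RX, ST, SU, SV, UX, VW, VX
  2-simplices (3): PSU, RVW, RVX

Hence C_0 ≅ Z^9, C_1 ≅ Z^15, C_2 ≅ Z^3.

Boundary ∂_1: C_1 → C_0 sends each edge [p,q] (with p < q) to q − p. For instance
  ∂RX = X − R.
The resulting 9×15 matrix has rank 8, and its Smith normal form has invariant factors (1,1,1,1,1,1,1,1).

∂_2: C_2 → C_1 maps a triangle to the signed sum of its edges. For instance
  ∂PSU = SU − PU + PS,
  ∂RVX = VX − RX + RV.
This gives a 15×3 integer matrix of rank 3; reducing to Smith normal form yields diagonal entries (1,1,1).

Now H_k = ker ∂_k / im ∂_{k+1}, so:

  H_0: rank C_0 − rank ∂_1 = 9 − 8 = 1, and the invariant factors of ∂_1 are all 1, so H_0 ≅ Z.
  H_1: rank ker ∂_1 − rank ∂_2 = (15 − 8) − 3 = 4, and the invariant factors of ∂_2 are all 1, so H_1 ≅ Z^4.
  H_2: rank ker ∂_2 − rank ∂_3 = (3 − 3) − 0 = 0, and there is no ∂_3, so H_2 ≅ 0.

As a check, the Euler characteristic is 9 − 15 + 3 = -3, which agrees with 1 − 4 + 0 = -3.

Hence the Betti numbers are b_0 = 1, b_1 = 4, b_2 = 0.

b_0 = 1, b_1 = 4, b_2 = 0.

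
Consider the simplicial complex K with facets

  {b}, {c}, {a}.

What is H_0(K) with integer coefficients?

H_0 ≅ Z^3.

We work with the vertex ordering a < b < c. The simplices of K, each written with vertices in increasing order, are:

  0-simplices (3): a, b, c

Hence C_0 ≅ Z^3.

Computing H_k = (kernel of ∂_k) / (image of ∂_{k+1}):

  H_0: rank C_0 − rank ∂_1 = 3 − 0 = 3, and there is no ∂_1, so H_0 ≅ Z^3.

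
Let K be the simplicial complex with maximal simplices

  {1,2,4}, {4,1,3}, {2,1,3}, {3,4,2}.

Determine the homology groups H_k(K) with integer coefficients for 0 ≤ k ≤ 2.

We work with the vertex ordering 1 < 2 < 3 < 4. The simplices of K, each written with vertices in increasing order, are:

  0-simplices (4): [1], [2], [3], [4]
  1-simplices (6): [1,2], [1,3], [1,4], [2,3], [2,4], [3,4]
  2-simplices (4): [1,2,3], [1,2,4], [1,3,4], [2,3,4]

so the chain groups are C_0 ≅ Z^4, C_1 ≅ Z^6, C_2 ≅ Z^4.

Boundary ∂_1: C_1 → C_0 is given by ∂[p,q] = [q] − [p].
The resulting 4×6 matrix has rank 3, and its Smith normal form has invariant factors (1,1,1).

The boundary map ∂_2: C_2 → C_1 maps a triangle to the signed sum of its edges. For instance
  ∂[1,2,4] = [2,4] − [1,4] + [1,2],
  ∂[1,3,4] = [3,4] − [1,4] + [1,3].
The 6×4 boundary matrix has rank 3 and Smith normal form diag(1,1,1).

From H_k ≅ ker(∂_k) / im(∂_{k+1}) we obtain:

  H_0: rank C_0 − rank ∂_1 = 4 − 3 = 1, and the invariant factors of ∂_1 are all 1, so H_0 ≅ Z.
  H_1: rank ker ∂_1 − rank ∂_2 = (6 − 3) − 3 = 0, and the invariant factors of ∂_2 are all 1, so H_1 ≅ 0.
  H_2: rank ker ∂_2 − rank ∂_3 = (4 − 3) − 0 = 1, and there is no ∂_3, so H_2 ≅ Z.

H_0 ≅ Z,  H_1 = 0,  H_2 ≅ Z.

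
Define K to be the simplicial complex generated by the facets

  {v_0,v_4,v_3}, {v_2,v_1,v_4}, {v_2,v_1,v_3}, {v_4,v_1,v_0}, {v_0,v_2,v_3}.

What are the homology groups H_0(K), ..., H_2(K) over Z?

H_0 ≅ Z,  H_1 ≅ Z,  H_2 = 0.

Fix the vertex order v_0 < v_1 < v_2 < v_3 < v_4 and write every simplex with vertices in increasing order. Then dim K = 2 and the simplices of K are:

  0-simplices (5): [v_0], [v_1], [v_2], [v_3], [v_4]
  1-simplices (10): [v_0,v_1], [v_0,v_2], [v_0,v_3], [v_0,v_4], [v_1,v_2], [v_1,v_3], [v_1,v_4], [v_2,v_3], [v_2,v_4], [v_3,v_4]
  2-simplices (5): [v_0,v_1,v_4], [v_0,v_2,v_3], [v_0,v_3,v_4], [v_1,v_2,v_3], [v_1,v_2,v_4]

Hence C_0 ≅ Z^5, C_1 ≅ Z^10, C_2 ≅ Z^5.

∂_1: C_1 → C_0 maps an edge to its endpoints' difference, ∂[p,q] = q − p. For instance
  ∂[v_3,v_4] = [v_4] − [v_3].
As a 5×10 matrix over Z this has rank 4, with invariant factors (1,1,1,1).

Boundary ∂_2: C_2 → C_1 acts by ∂[p,q,r] = [q,r] − [p,r] + [p,q]. For instance
  ∂[v_1,v_2,v_3] = [v_2,v_3] − [v_1,v_3] + [v_1,v_2],
  ∂[v_0,v_1,v_4] = [v_1,v_4] − [v_0,v_4] + [v_0,v_1].
The resulting 10×5 matrix has rank 5, and its Smith normal form has invariant factors (1,1,1,1,1).

Now H_k = ker ∂_k / im ∂_{k+1}, so:

  H_0: rank C_0 − rank ∂_1 = 5 − 4 = 1, and the invariant factors of ∂_1 are all 1, so H_0 = Z.
  H_1: rank ker ∂_1 − rank ∂_2 = (10 − 4) − 5 = 1, and the invariant factors of ∂_2 are all 1, so H_1 = Z.
  H_2: rank ker ∂_2 − rank ∂_3 = (5 − 5) − 0 = 0, and there is no ∂_3, so H_2 = 0.

As a check, the Euler characteristic is 5 − 10 + 5 = 0, which agrees with 1 − 1 + 0 = 0.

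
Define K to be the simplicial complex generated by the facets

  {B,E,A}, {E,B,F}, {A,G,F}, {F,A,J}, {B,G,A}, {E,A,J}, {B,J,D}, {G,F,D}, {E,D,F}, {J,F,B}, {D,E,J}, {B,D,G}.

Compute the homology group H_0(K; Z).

K has 7 vertices, 18 edges, 12 triangles.
rank ∂_0 = 0, rank ∂_1 = 6 ⇒ b_0 = 7 − 0 − 6 = 1; all invariant factors of ∂_1 are 1 so no torsion. So H_0 ≅ Z.

H_0 = Z.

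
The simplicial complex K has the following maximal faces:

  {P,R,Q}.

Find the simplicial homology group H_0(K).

H_0 ≅ Z.

Fix the vertex order P < Q < R and write every simplex with vertices in increasing order. Then dim K = 2 and the simplices of K are:

  0-simplices (3): P, Q, R
  1-simplices (3): PQ, PR, QR
  2-simplices (1): PQR

so the chain groups are C_0 ≅ Z^3, C_1 ≅ Z^3, C_2 ≅ Z^1.

∂_1: C_1 → C_0 is given by ∂[p,q] = [q] − [p]. For instance
  ∂PR = R − P.
The 3×3 boundary matrix has rank 2 and Smith normal form diag(1,1).

Boundary ∂_2: C_2 → C_1 maps a triangle to the signed sum of its edges. For instance
  ∂PQR = QR − PR + PQ.
As a 3×1 matrix over Z this has rank 1, with invariant factors (1).

Reading off H_k = ker ∂_k / im ∂_{k+1}:

  H_0: rank C_0 − rank ∂_1 = 3 − 2 = 1, and the invariant factors of ∂_1 are all 1, so H_0 ≅ Z.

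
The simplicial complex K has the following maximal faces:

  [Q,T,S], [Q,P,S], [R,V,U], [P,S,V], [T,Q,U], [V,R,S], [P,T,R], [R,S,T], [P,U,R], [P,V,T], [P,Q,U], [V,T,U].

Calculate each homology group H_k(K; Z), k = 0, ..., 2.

H_0 = Z,  H_1 = Z_2,  H_2 = 0.

K has 7 vertices, 18 edges, 12 triangles.
rank ∂_0 = 0, rank ∂_1 = 6 ⇒ b_0 = 7 − 0 − 6 = 1; all invariant factors of ∂_1 are 1 so no torsion. So H_0 ≅ Z.
rank ∂_1 = 6, rank ∂_2 = 12 ⇒ b_1 = 18 − 6 − 12 = 0; ∂_2 has invariant factor(s) [2] giving torsion. So H_1 ≅ Z_2.
rank ∂_2 = 12, rank ∂_3 = 0 ⇒ b_2 = 12 − 12 − 0 = 0. So H_2 ≅ 0.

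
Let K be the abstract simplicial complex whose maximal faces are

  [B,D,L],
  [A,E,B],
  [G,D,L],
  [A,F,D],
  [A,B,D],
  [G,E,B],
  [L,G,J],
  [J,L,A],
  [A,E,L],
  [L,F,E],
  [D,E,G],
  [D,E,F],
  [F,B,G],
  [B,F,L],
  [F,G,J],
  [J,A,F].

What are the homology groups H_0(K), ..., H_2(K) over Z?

H_0 ≅ Z,  H_1 ≅ Z^2,  H_2 ≅ Z.

Fix the vertex order A < B < D < E < F < G < J < L and write every simplex with vertices in increasing order. Then dim K = 2 and the simplices of K are:

  0-simplices (8): A, B, D, E, F, G, J, L
  1-simplices (24): AB, AD, AE, AF, AJ, AL, BD, BE, BF, BG, BL, DE, DF, DG, DL, EF, EG, EL, FG, FJ, FL, GJ, GL, JL
  2-simplices (16): ABD, ABE, ADF, AEL, AFJ, AJL, BDL, BEG, BFG, BFL, DEF, DEG, DGL, EFL, FGJ, GJL

so the chain groups are C_0 ≅ Z^8, C_1 ≅ Z^24, C_2 ≅ Z^16.

Boundary ∂_1: C_1 → C_0 maps an edge to its endpoints' difference, ∂[p,q] = q − p. For instance
  ∂BD = D − B.
The 8×24 boundary matrix has rank 7 and Smith normal form diag(1,1,1,1,1,1,1).

∂_2: C_2 → C_1 maps a triangle to the signed sum of its edges. For instance
  ∂ADF = DF − AF + AD,
  ∂BFG = FG − BG + BF.
The resulting 24×16 matrix has rank 15, and its Smith normal form has invariant factors (1,1,1,1,1,1,1,1,1,1,1,1,1,1,1).

Now H_k = ker ∂_k / im ∂_{k+1}, so:

  H_0: rank C_0 − rank ∂_1 = 8 − 7 = 1, and the invariant factors of ∂_1 are all 1, so H_0 ≅ Z.
  H_1: rank ker ∂_1 − rank ∂_2 = (24 − 7) − 15 = 2, and the invariant factors of ∂_2 are all 1, so H_1 ≅ Z^2.
  H_2: rank ker ∂_2 − rank ∂_3 = (16 − 15) − 0 = 1, and there is no ∂_3, so H_2 ≅ Z.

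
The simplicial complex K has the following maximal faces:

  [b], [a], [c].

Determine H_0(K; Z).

H_0 ≅ Z^3.

Fix the vertex order a < b < c and write every simplex with vertices in increasing order. Then dim K = 0 and the simplices of K are:

  0-simplices (3): a, b, c

so the chain groups are C_0 ≅ Z^3.

Now H_k = ker ∂_k / im ∂_{k+1}, so:

  H_0: rank C_0 − rank ∂_1 = 3 − 0 = 3, and there is no ∂_1, so H_0 ≅ Z^3.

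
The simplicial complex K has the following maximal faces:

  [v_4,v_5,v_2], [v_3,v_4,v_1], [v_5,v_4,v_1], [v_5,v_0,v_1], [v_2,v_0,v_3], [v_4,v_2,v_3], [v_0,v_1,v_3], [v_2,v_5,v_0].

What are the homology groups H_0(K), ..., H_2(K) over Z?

H_0 ≅ Z,  H_1 = 0,  H_2 ≅ Z.

Fix the vertex order v_0 < v_1 < v_2 < v_3 < v_4 < v_5 and write every simplex with vertices in increasing order. Then dim K = 2 and the simplices of K are:

  0-simplices (6): [v_0], [v_1], [v_2], [v_3], [v_4], [v_5]
  1-simplices (12): [v_0,v_1], [v_0,v_2], [v_0,v_3], [v_0,v_5], [v_1,v_3], [v_1,v_4], [v_1,v_5], [v_2,v_3], [v_2,v_4], [v_2,v_5], [v_3,v_4], [v_4,v_5]
  2-simplices (8): [v_0,v_1,v_3], [v_0,v_1,v_5], [v_0,v_2,v_3], [v_0,v_2,v_5], [v_1,v_3,v_4], [v_1,v_4,v_5], [v_2,v_3,v_4], [v_2,v_4,v_5]

Hence C_0 ≅ Z^6, C_1 ≅ Z^12, C_2 ≅ Z^8.

Boundary ∂_1: C_1 → C_0 maps an edge to its endpoints' difference, ∂[p,q] = q − p.
As a 6×12 matrix over Z this has rank 5, with invariant factors (1,1,1,1,1).

Boundary ∂_2: C_2 → C_1 acts by ∂[p,q,r] = [q,r] − [p,r] + [p,q]. For instance
  ∂[v_0,v_2,v_5] = [v_2,v_5] − [v_0,v_5] + [v_0,v_2],
  ∂[v_2,v_3,v_4] = [v_3,v_4] − [v_2,v_4] + [v_2,v_3].
The 12×8 boundary matrix has rank 7 and Smith normal form diag(1,1,1,1,1,1,1).

From H_k ≅ ker(∂_k) / im(∂_{k+1}) we obtain:

  H_0: rank C_0 − rank ∂_1 = 6 − 5 = 1, and the invariant factors of ∂_1 are all 1, so H_0 = Z.
  H_1: rank ker ∂_1 − rank ∂_2 = (12 − 5) − 7 = 0, and the invariant factors of ∂_2 are all 1, so H_1 = 0.
  H_2: rank ker ∂_2 − rank ∂_3 = (8 − 7) − 0 = 1, and there is no ∂_3, so H_2 = Z.

As a check, the Euler characteristic is 6 − 12 + 8 = 2, which agrees with 1 − 0 + 1 = 2.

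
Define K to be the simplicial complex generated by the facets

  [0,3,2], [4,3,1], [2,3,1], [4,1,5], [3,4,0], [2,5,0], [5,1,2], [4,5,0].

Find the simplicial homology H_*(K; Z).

We work with the vertex ordering 0 < 1 < 2 < 3 < 4 < 5. The simplices of K, each written with vertices in increasing order, are:

  0-simplices (6): [0], [1], [2], [3], [4], [5]
  1-simplices (12): [0,2], [0,3], [0,4], [0,5], [1,2], [1,3], [1,4], [1,5], [2,3], [2,5], [3,4], [4,5]
  2-simplices (8): [0,2,3], [0,2,5], [0,3,4], [0,4,5], [1,2,3], [1,2,5], [1,3,4], [1,4,5]

Hence C_0 ≅ Z^6, C_1 ≅ Z^12, C_2 ≅ Z^8.

Boundary ∂_1: C_1 → C_0 maps an edge to its endpoints' difference, ∂[p,q] = q − p. For instance
  ∂[0,3] = [3] − [0].
The 6×12 boundary matrix has rank 5 and Smith normal form diag(1,1,1,1,1).

The boundary map ∂_2: C_2 → C_1 acts by ∂[p,q,r] = [q,r] − [p,r] + [p,q]. For instance
  ∂[1,4,5] = [4,5] − [1,5] + [1,4],
  ∂[0,4,5] = [4,5] − [0,5] + [0,4].
The 12×8 boundary matrix has rank 7 and Smith normal form diag(1,1,1,1,1,1,1).

Reading off H_k = ker ∂_k / im ∂_{k+1}:

  H_0: rank C_0 − rank ∂_1 = 6 − 5 = 1, and the invariant factors of ∂_1 are all 1, so H_0 ≅ Z.
  H_1: rank ker ∂_1 − rank ∂_2 = (12 − 5) − 7 = 0, and the invariant factors of ∂_2 are all 1, so H_1 ≅ 0.
  H_2: rank ker ∂_2 − rank ∂_3 = (8 − 7) − 0 = 1, and there is no ∂_3, so H_2 ≅ Z.

As a check, the Euler characteristic is 6 − 12 + 8 = 2, which agrees with 1 − 0 + 1 = 2.

H_0 ≅ Z,  H_1 = 0,  H_2 ≅ Z.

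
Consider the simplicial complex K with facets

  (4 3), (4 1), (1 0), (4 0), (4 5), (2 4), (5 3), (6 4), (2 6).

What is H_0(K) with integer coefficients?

We work with the vertex ordering 0 < 1 < 2 < 3 < 4 < 5 < 6. The simplices of K, each written with vertices in increasing order, are:

  0-simplices (7): [0], [1], [2], [3], [4], [5], [6]
  1-simplices (9): [0,1], [0,4], [1,4], [2,4], [2,6], [3,4], [3,5], [4,5], [4,6]

giving chain groups C_0 ≅ Z^7, C_1 ≅ Z^9.

∂_1: C_1 → C_0 maps an edge to its endpoints' difference, ∂[p,q] = q − p.
This gives a 7×9 integer matrix of rank 6; reducing to Smith normal form yields diagonal entries (1,1,1,1,1,1).

From H_k ≅ ker(∂_k) / im(∂_{k+1}) we obtain:

  H_0: rank C_0 − rank ∂_1 = 7 − 6 = 1, and the invariant factors of ∂_1 are all 1, so H_0 = Z.

(K is a triangulation of a wedge of 3 circles.)

H_0 ≅ Z.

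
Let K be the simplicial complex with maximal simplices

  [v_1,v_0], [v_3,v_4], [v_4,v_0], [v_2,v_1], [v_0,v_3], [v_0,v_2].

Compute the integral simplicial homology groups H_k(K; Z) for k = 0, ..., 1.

H_0 ≅ Z,  H_1 ≅ Z^2.

K has 5 vertices, 6 edges.
rank ∂_0 = 0, rank ∂_1 = 4 ⇒ b_0 = 5 − 0 − 4 = 1; all invariant factors of ∂_1 are 1 so no torsion. So H_0 ≅ Z.
rank ∂_1 = 4, rank ∂_2 = 0 ⇒ b_1 = 6 − 4 − 0 = 2. So H_1 ≅ Z^2.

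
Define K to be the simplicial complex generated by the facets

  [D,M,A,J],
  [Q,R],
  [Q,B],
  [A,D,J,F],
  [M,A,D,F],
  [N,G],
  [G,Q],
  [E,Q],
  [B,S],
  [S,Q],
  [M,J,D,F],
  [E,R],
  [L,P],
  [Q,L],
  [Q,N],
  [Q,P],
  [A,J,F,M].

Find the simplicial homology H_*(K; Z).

H_0 = Z^2,  H_1 = Z^4,  H_2 = 0,  H_3 = Z.

Take the total order A < B < D < E < F < G < J < L < M < N < P < Q < R < S on the vertex set. Then K (dimension 3) consists of the simplices:

  0-simplices (14): A, B, D, E, F, G, J, L, M, N, P, Q, R, S
  1-simplices (22): AD, AF, AJ, AM, BQ, BS, DF, DJ, DM, EQ, ER, FJ, FM, GN, GQ, JM, LP, LQ, NQ, PQ, QR, QS
  2-simplices (10): ADF, ADJ, ADM, AFJ, AFM, AJM, DFJ, DFM, DJM, FJM
  3-simplices (5): ADFJ, ADFM, ADJM, AFJM, DFJM

Hence C_0 ≅ Z^14, C_1 ≅ Z^22, C_2 ≅ Z^10, C_3 ≅ Z^5.

∂_1: C_1 → C_0 maps an edge to its endpoints' difference, ∂[p,q] = q − p.
The resulting 14×22 matrix has rank 12, and its Smith normal form has invariant factors (1,1,1,1,1,1,1,1,1,1,1,1).

Boundary ∂_2: C_2 → C_1 acts by ∂[p,q,r] = [q,r] − [p,r] + [p,q]. For instance
  ∂AJM = JM − AM + AJ,
  ∂AFM = FM − AM + AF.
The resulting 22×10 matrix has rank 6, and its Smith normal form has invariant factors (1,1,1,1,1,1).

∂_3: C_3 → C_2 sends each 3-simplex σ to the alternating sum Σ_i (−1)^i (σ with its i-th vertex removed). For instance
  ∂ADFJ = DFJ − AFJ + ADJ − ADF,
  ∂DFJM = FJM − DJM + DFM − DFJ.
This gives a 10×5 integer matrix of rank 4; reducing to Smith normal form yields diagonal entries (1,1,1,1).

Computing H_k = (kernel of ∂_k) / (image of ∂_{k+1}):

  H_0: rank C_0 − rank ∂_1 = 14 − 12 = 2, and the invariant factors of ∂_1 are all 1, so H_0 = Z^2.
  H_1: rank ker ∂_1 − rank ∂_2 = (22 − 12) − 6 = 4, and the invariant factors of ∂_2 are all 1, so H_1 = Z^4.
  H_2: rank ker ∂_2 − rank ∂_3 = (10 − 6) − 4 = 0, and the invariant factors of ∂_3 are all 1, so H_2 = 0.
  H_3: rank ker ∂_3 − rank ∂_4 = (5 − 4) − 0 = 1, and there is no ∂_4, so H_3 = Z.

As a check, the Euler characteristic is 14 − 22 + 10 − 5 = -3, which agrees with 2 − 4 + 0 − 1 = -3.
(K is a triangulation of the disjoint union of a wedge of 4 circles and the 3-sphere S^3.)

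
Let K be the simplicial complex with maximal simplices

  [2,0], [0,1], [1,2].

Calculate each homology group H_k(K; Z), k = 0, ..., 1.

H_0 = Z,  H_1 = Z.

Take the total order 0 < 1 < 2 on the vertex set. Then K (dimension 1) consists of the simplices:

  0-simplices (3): [0], [1], [2]
  1-simplices (3): [0,1], [0,2], [1,2]

so the chain groups are C_0 ≅ Z^3, C_1 ≅ Z^3.

∂_1: C_1 → C_0 sends each edge [p,q] (with p < q) to q − p. For instance
  ∂[1,2] = [2] − [1].
The 3×3 boundary matrix has rank 2 and Smith normal form diag(1,1).

From H_k ≅ ker(∂_k) / im(∂_{k+1}) we obtain:

  H_0: rank C_0 − rank ∂_1 = 3 − 2 = 1, and the invariant factors of ∂_1 are all 1, so H_0 = Z.
  H_1: rank ker ∂_1 − rank ∂_2 = (3 − 2) − 0 = 1, and there is no ∂_2, so H_1 = Z.

As a check, the Euler characteristic is 3 − 3 = 0, which agrees with 1 − 1 = 0.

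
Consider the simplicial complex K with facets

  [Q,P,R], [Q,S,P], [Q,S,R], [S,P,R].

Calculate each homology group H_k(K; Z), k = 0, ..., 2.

H_0 = Z,  H_1 = 0,  H_2 = Z.

We work with the vertex ordering P < Q < R < S. The simplices of K, each written with vertices in increasing order, are:

  0-simplices (4): P, Q, R, S
  1-simplices (6): PQ, PR, PS, QR, QS, RS
  2-simplices (4): PQR, PQS, PRS, QRS

so the chain groups are C_0 ≅ Z^4, C_1 ≅ Z^6, C_2 ≅ Z^4.

The boundary map ∂_1: C_1 → C_0 sends each edge [p,q] (with p < q) to q − p. For instance
  ∂PS = S − P.
This gives a 4×6 integer matrix of rank 3; reducing to Smith normal form yields diagonal entries (1,1,1).

∂_2: C_2 → C_1 sends each 2-simplex [p,q,r] to [q,r] − [p,r] + [p,q]. For instance
  ∂PQS = QS − PS + PQ,
  ∂QRS = RS − QS + QR.
As a 6×4 matrix over Z this has rank 3, with invariant factors (1,1,1).

Reading off H_k = ker ∂_k / im ∂_{k+1}:

  H_0: rank C_0 − rank ∂_1 = 4 − 3 = 1, and the invariant factors of ∂_1 are all 1, so H_0 = Z.
  H_1: rank ker ∂_1 − rank ∂_2 = (6 − 3) − 3 = 0, and the invariant factors of ∂_2 are all 1, so H_1 = 0.
  H_2: rank ker ∂_2 − rank ∂_3 = (4 − 3) − 0 = 1, and there is no ∂_3, so H_2 = Z.

(K is a triangulation of the 2-sphere S^2.)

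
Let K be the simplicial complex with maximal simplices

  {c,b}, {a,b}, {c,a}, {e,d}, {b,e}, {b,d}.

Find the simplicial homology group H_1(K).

H_1 ≅ Z^2.

We work with the vertex ordering a < b < c < d < e. The simplices of K, each written with vertices in increasing order, are:

  0-simplices (5): a, b, c, d, e
  1-simplices (6): ab, ac, bc, bd, be, de

giving chain groups C_0 ≅ Z^5, C_1 ≅ Z^6.

The boundary map ∂_1: C_1 → C_0 maps an edge to its endpoints' difference, ∂[p,q] = q − p.
The resulting 5×6 matrix has rank 4, and its Smith normal form has invariant factors (1,1,1,1).

Reading off H_k = ker ∂_k / im ∂_{k+1}:

  H_1: rank ker ∂_1 − rank ∂_2 = (6 − 4) − 0 = 2, and there is no ∂_2, so H_1 = Z^2.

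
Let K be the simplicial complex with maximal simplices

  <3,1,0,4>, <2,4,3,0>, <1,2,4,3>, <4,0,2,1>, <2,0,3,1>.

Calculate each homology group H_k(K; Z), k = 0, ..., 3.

Order the vertices as 0 < 1 < 2 < 3 < 4. Listing each simplex with vertices in this order, K has dimension 3 with simplices:

  0-simplices (5): [0], [1], [2], [3], [4]
  1-simplices (10): [0,1], [0,2], [0,3], [0,4], [1,2], [1,3], [1,4], [2,3], [2,4], [3,4]
  2-simplices (10): [0,1,2], [0,1,3], [0,1,4], [0,2,3], [0,2,4], [0,3,4], [1,2,3], [1,2,4], [1,3,4], [2,3,4]
  3-simplices (5): [0,1,2,3], [0,1,2,4], [0,1,3,4], [0,2,3,4], [1,2,3,4]

Hence C_0 ≅ Z^5, C_1 ≅ Z^10, C_2 ≅ Z^10, C_3 ≅ Z^5.

The boundary map ∂_1: C_1 → C_0 sends each edge [p,q] (with p < q) to q − p. For instance
  ∂[2,4] = [4] − [2].
As a 5×10 matrix over Z this has rank 4, with invariant factors (1,1,1,1).

∂_2: C_2 → C_1 sends each 2-simplex [p,q,r] to [q,r] − [p,r] + [p,q]. For instance
  ∂[0,1,4] = [1,4] − [0,4] + [0,1],
  ∂[1,3,4] = [3,4] − [1,4] + [1,3].
This gives a 10×10 integer matrix of rank 6; reducing to Smith normal form yields diagonal entries (1,1,1,1,1,1).

Boundary ∂_3: C_3 → C_2 sends each 3-simplex σ to the alternating sum Σ_i (−1)^i (σ with its i-th vertex removed). For instance
  ∂[0,2,3,4] = [2,3,4] − [0,3,4] + [0,2,4] − [0,2,3],
  ∂[1,2,3,4] = [2,3,4] − [1,3,4] + [1,2,4] − [1,2,3].
This gives a 10×5 integer matrix of rank 4; reducing to Smith normal form yields diagonal entries (1,1,1,1).

From H_k ≅ ker(∂_k) / im(∂_{k+1}) we obtain:

  H_0: rank C_0 − rank ∂_1 = 5 − 4 = 1, and the invariant factors of ∂_1 are all 1, so H_0 = Z.
  H_1: rank ker ∂_1 − rank ∂_2 = (10 − 4) − 6 = 0, and the invariant factors of ∂_2 are all 1, so H_1 = 0.
  H_2: rank ker ∂_2 − rank ∂_3 = (10 − 6) − 4 = 0, and the invariant factors of ∂_3 are all 1, so H_2 = 0.
  H_3: rank ker ∂_3 − rank ∂_4 = (5 − 4) − 0 = 1, and there is no ∂_4, so H_3 = Z.

H_0 = Z,  H_1 = 0,  H_2 = 0,  H_3 = Z.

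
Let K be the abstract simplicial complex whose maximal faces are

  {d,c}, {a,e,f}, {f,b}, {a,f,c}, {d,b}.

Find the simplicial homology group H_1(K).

H_1 ≅ Z.

Fix the vertex order a < b < c < d < e < f and write every simplex with vertices in increasing order. Then dim K = 2 and the simplices of K are:

  0-simplices (6): a, b, c, d, e, f
  1-simplices (8): ac, ae, af, bd, bf, cd, cf, ef
  2-simplices (2): acf, aef

so the chain groups are C_0 ≅ Z^6, C_1 ≅ Z^8, C_2 ≅ Z^2.

The boundary map ∂_1: C_1 → C_0 maps an edge to its endpoints' difference, ∂[p,q] = q − p. For instance
  ∂bf = f − b.
This gives a 6×8 integer matrix of rank 5; reducing to Smith normal form yields diagonal entries (1,1,1,1,1).

Boundary ∂_2: C_2 → C_1 sends each 2-simplex [p,q,r] to [q,r] − [p,r] + [p,q]. For instance
  ∂acf = cf − af + ac,
  ∂aef = ef − af + ae.
This gives a 8×2 integer matrix of rank 2; reducing to Smith normal form yields diagonal entries (1,1).

From H_k ≅ ker(∂_k) / im(∂_{k+1}) we obtain:

  H_1: rank ker ∂_1 − rank ∂_2 = (8 − 5) − 2 = 1, and the invariant factors of ∂_2 are all 1, so H_1 ≅ Z.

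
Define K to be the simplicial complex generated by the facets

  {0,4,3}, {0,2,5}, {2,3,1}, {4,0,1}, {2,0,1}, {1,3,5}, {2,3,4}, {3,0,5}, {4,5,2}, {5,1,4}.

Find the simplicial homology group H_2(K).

Take the total order 0 < 1 < 2 < 3 < 4 < 5 on the vertex set. Then K (dimension 2) consists of the simplices:

  0-simplices (6): [0], [1], [2], [3], [4], [5]
  1-simplices (15): [0,1], [0,2], [0,3], [0,4], [0,5], [1,2], [1,3], [1,4], [1,5], [2,3], [2,4], [2,5], [3,4], [3,5], [4,5]
  2-simplices (10): [0,1,2], [0,1,4], [0,2,5], [0,3,4], [0,3,5], [1,2,3], [1,3,5], [1,4,5], [2,3,4], [2,4,5]

Hence C_0 ≅ Z^6, C_1 ≅ Z^15, C_2 ≅ Z^10.

Boundary ∂_1: C_1 → C_0 is given by ∂[p,q] = [q] − [p].
As a 6×15 matrix over Z this has rank 5, with invariant factors (1,1,1,1,1).

Boundary ∂_2: C_2 → C_1 acts by ∂[p,q,r] = [q,r] − [p,r] + [p,q]. For instance
  ∂[1,3,5] = [3,5] − [1,5] + [1,3],
  ∂[1,4,5] = [4,5] − [1,5] + [1,4].
This gives a 15×10 integer matrix of rank 10; reducing to Smith normal form yields diagonal entries (1,1,1,1,1,1,1,1,1,2).

Now H_k = ker ∂_k / im ∂_{k+1}, so:

  H_2: rank ker ∂_2 − rank ∂_3 = (10 − 10) − 0 = 0, and there is no ∂_3, so H_2 ≅ 0.

H_2 = 0.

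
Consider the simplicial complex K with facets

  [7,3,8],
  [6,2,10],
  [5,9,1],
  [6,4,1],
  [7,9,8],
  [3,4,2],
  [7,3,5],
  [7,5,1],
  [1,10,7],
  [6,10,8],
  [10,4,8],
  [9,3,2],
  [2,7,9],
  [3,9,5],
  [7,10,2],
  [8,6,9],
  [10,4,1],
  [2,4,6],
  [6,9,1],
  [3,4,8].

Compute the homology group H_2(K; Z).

H_2 = 0.

K has 10 vertices, 30 edges, 20 triangles.
rank ∂_2 = 20, rank ∂_3 = 0 ⇒ b_2 = 20 − 20 − 0 = 0. So H_2 ≅ 0.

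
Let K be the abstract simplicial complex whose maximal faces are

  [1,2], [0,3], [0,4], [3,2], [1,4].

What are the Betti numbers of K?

b_0 = 1, b_1 = 1.

Fix the vertex order 0 < 1 < 2 < 3 < 4 and write every simplex with vertices in increasing order. Then dim K = 1 and the simplices of K are:

  0-simplices (5): [0], [1], [2], [3], [4]
  1-simplices (5): [0,3], [0,4], [1,2], [1,4], [2,3]

so the chain groups are C_0 ≅ Z^5, C_1 ≅ Z^5.

∂_1: C_1 → C_0 sends each edge [p,q] (with p < q) to q − p. For instance
  ∂[2,3] = [3] − [2].
The 5×5 boundary matrix has rank 4 and Smith normal form diag(1,1,1,1).

From H_k ≅ ker(∂_k) / im(∂_{k+1}) we obtain:

  H_0: rank C_0 − rank ∂_1 = 5 − 4 = 1, and the invariant factors of ∂_1 are all 1, so H_0 ≅ Z.
  H_1: rank ker ∂_1 − rank ∂_2 = (5 − 4) − 0 = 1, and there is no ∂_2, so H_1 ≅ Z.

As a check, the Euler characteristic is 5 − 5 = 0, which agrees with 1 − 1 = 0.
(K is a triangulation of the circle S^1.)

Hence the Betti numbers are b_0 = 1, b_1 = 1.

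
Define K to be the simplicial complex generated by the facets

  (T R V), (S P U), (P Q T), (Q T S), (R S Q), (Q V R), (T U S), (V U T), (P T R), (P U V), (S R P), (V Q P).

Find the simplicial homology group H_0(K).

Take the total order P < Q < R < S < T < U < V on the vertex set. Then K (dimension 2) consists of the simplices:

  0-simplices (7): P, Q, R, S, T, U, V
  1-simplices (18): PQ, PR, PS, PT, PU, PV, QR, QS, QT, QV, RS, RT, RV, ST, SU, TU, TV, UV
  2-simplices (12): PQT, PQV, PRS, PRT, PSU, PUV, QRS, QRV, QST, RTV, STU, TUV

giving chain groups C_0 ≅ Z^7, C_1 ≅ Z^18, C_2 ≅ Z^12.

The boundary map ∂_1: C_1 → C_0 maps an edge to its endpoints' difference, ∂[p,q] = q − p.
This gives a 7×18 integer matrix of rank 6; reducing to Smith normal form yields diagonal entries (1,1,1,1,1,1).

Boundary ∂_2: C_2 → C_1 sends each 2-simplex [p,q,r] to [q,r] − [p,r] + [p,q]. For instance
  ∂PQT = QT − PT + PQ,
  ∂STU = TU − SU + ST.
As a 18×12 matrix over Z this has rank 12, with invariant factors (1,1,1,1,1,1,1,1,1,1,1,2).

Computing H_k = (kernel of ∂_k) / (image of ∂_{k+1}):

  H_0: rank C_0 − rank ∂_1 = 7 − 6 = 1, and the invariant factors of ∂_1 are all 1, so H_0 ≅ Z.

(K is a triangulation of the real projective plane RP^2.)

H_0 = Z.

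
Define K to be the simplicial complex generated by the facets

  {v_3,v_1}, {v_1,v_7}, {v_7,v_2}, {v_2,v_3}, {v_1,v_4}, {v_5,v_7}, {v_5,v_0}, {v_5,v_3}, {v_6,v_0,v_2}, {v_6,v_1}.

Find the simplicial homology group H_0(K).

H_0 ≅ Z.

K has 8 vertices, 12 edges, 1 triangle.
rank ∂_0 = 0, rank ∂_1 = 7 ⇒ b_0 = 8 − 0 − 7 = 1; all invariant factors of ∂_1 are 1 so no torsion. So H_0 = Z.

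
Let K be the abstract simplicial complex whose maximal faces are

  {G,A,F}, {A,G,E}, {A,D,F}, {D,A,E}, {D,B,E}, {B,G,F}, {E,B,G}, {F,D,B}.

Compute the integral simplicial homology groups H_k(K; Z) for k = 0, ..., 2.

We work with the vertex ordering A < B < D < E < F < G. The simplices of K, each written with vertices in increasing order, are:

  0-simplices (6): A, B, D, E, F, G
  1-simplices (12): AD, AE, AF, AG, BD, BE, BF, BG, DE, DF, EG, FG
  2-simplices (8): ADE, ADF, AEG, AFG, BDE, BDF, BEG, BFG

so the chain groups are C_0 ≅ Z^6, C_1 ≅ Z^12, C_2 ≅ Z^8.

Boundary ∂_1: C_1 → C_0 is given by ∂[p,q] = [q] − [p].
This gives a 6×12 integer matrix of rank 5; reducing to Smith normal form yields diagonal entries (1,1,1,1,1).

∂_2: C_2 → C_1 acts by ∂[p,q,r] = [q,r] − [p,r] + [p,q]. For instance
  ∂BDF = DF − BF + BD,
  ∂BDE = DE − BE + BD.
The 12×8 boundary matrix has rank 7 and Smith normal form diag(1,1,1,1,1,1,1).

Now H_k = ker ∂_k / im ∂_{k+1}, so:

  H_0: rank C_0 − rank ∂_1 = 6 − 5 = 1, and the invariant factors of ∂_1 are all 1, so H_0 = Z.
  H_1: rank ker ∂_1 − rank ∂_2 = (12 − 5) − 7 = 0, and the invariant factors of ∂_2 are all 1, so H_1 = 0.
  H_2: rank ker ∂_2 − rank ∂_3 = (8 − 7) − 0 = 1, and there is no ∂_3, so H_2 = Z.

(K is a triangulation of the 2-sphere S^2.)

H_0 ≅ Z,  H_1 = 0,  H_2 ≅ Z.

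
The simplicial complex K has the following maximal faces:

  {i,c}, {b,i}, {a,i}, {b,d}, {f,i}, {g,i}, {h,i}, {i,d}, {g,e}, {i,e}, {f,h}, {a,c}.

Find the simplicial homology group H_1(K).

H_1 ≅ Z^4.

K has 9 vertices, 12 edges.
rank ∂_1 = 8, rank ∂_2 = 0 ⇒ b_1 = 12 − 8 − 0 = 4. So H_1 ≅ Z^4.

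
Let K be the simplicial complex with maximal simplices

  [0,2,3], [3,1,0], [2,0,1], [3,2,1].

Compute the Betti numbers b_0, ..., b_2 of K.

Fix the vertex order 0 < 1 < 2 < 3 and write every simplex with vertices in increasing order. Then dim K = 2 and the simplices of K are:

  0-simplices (4): [0], [1], [2], [3]
  1-simplices (6): [0,1], [0,2], [0,3], [1,2], [1,3], [2,3]
  2-simplices (4): [0,1,2], [0,1,3], [0,2,3], [1,2,3]

giving chain groups C_0 ≅ Z^4, C_1 ≅ Z^6, C_2 ≅ Z^4.

The boundary map ∂_1: C_1 → C_0 sends each edge [p,q] (with p < q) to q − p. For instance
  ∂[1,3] = [3] − [1].
The 4×6 boundary matrix has rank 3 and Smith normal form diag(1,1,1).

The boundary map ∂_2: C_2 → C_1 sends each 2-simplex [p,q,r] to [q,r] − [p,r] + [p,q]. For instance
  ∂[0,1,2] = [1,2] − [0,2] + [0,1],
  ∂[1,2,3] = [2,3] − [1,3] + [1,2].
The resulting 6×4 matrix has rank 3, and its Smith normal form has invariant factors (1,1,1).

Now H_k = ker ∂_k / im ∂_{k+1}, so:

  H_0: rank C_0 − rank ∂_1 = 4 − 3 = 1, and the invariant factors of ∂_1 are all 1, so H_0 ≅ Z.
  H_1: rank ker ∂_1 − rank ∂_2 = (6 − 3) − 3 = 0, and the invariant factors of ∂_2 are all 1, so H_1 ≅ 0.
  H_2: rank ker ∂_2 − rank ∂_3 = (4 − 3) − 0 = 1, and there is no ∂_3, so H_2 ≅ Z.

Hence the Betti numbers are b_0 = 1, b_1 = 0, b_2 = 1.

b_0 = 1, b_1 = 0, b_2 = 1.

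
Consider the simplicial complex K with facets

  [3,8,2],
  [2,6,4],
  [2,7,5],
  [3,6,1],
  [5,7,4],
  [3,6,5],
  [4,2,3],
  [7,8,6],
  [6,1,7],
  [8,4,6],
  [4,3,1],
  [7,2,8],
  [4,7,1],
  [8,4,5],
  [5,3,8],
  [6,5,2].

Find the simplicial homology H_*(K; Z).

H_0 = Z,  H_1 = Z^2,  H_2 = Z.

Order the vertices as 1 < 2 < 3 < 4 < 5 < 6 < 7 < 8. Listing each simplex with vertices in this order, K has dimension 2 with simplices:

  0-simplices (8): [1], [2], [3], [4], [5], [6], [7], [8]
  1-simplices (24): (24 of them)
  2-simplices (16): [1,3,4], [1,3,6], [1,4,7], [1,6,7], [2,3,4], [2,3,8], [2,4,6], [2,5,6], [2,5,7], [2,7,8], [3,5,6], [3,5,8], [4,5,7], [4,5,8], [4,6,8], [6,7,8]

giving chain groups C_0 ≅ Z^8, C_1 ≅ Z^24, C_2 ≅ Z^16.

∂_1: C_1 → C_0 sends each edge [p,q] (with p < q) to q − p. For instance
  ∂[3,5] = [5] − [3].
The resulting 8×24 matrix has rank 7, and its Smith normal form has invariant factors (1,1,1,1,1,1,1).

The boundary map ∂_2: C_2 → C_1 sends each 2-simplex [p,q,r] to [q,r] − [p,r] + [p,q]. For instance
  ∂[6,7,8] = [7,8] − [6,8] + [6,7],
  ∂[2,3,8] = [3,8] − [2,8] + [2,3].
The 24×16 boundary matrix has rank 15 and Smith normal form diag(1,1,1,1,1,1,1,1,1,1,1,1,1,1,1).

Now H_k = ker ∂_k / im ∂_{k+1}, so:

  H_0: rank C_0 − rank ∂_1 = 8 − 7 = 1, and the invariant factors of ∂_1 are all 1, so H_0 = Z.
  H_1: rank ker ∂_1 − rank ∂_2 = (24 − 7) − 15 = 2, and the invariant factors of ∂_2 are all 1, so H_1 = Z^2.
  H_2: rank ker ∂_2 − rank ∂_3 = (16 − 15) − 0 = 1, and there is no ∂_3, so H_2 = Z.

(K is a triangulation of the torus T^2.)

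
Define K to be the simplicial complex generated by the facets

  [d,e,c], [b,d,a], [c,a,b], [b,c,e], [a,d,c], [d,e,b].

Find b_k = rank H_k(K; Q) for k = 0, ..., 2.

b_0 = 1, b_1 = 0, b_2 = 1.

Order the vertices as a < b < c < d < e. Listing each simplex with vertices in this order, K has dimension 2 with simplices:

  0-simplices (5): a, b, c, d, e
  1-simplices (9): ab, ac, ad, bc, bd, be, cd, ce, de
  2-simplices (6): abc, abd, acd, bce, bde, cde

giving chain groups C_0 ≅ Z^5, C_1 ≅ Z^9, C_2 ≅ Z^6.

∂_1: C_1 → C_0 maps an edge to its endpoints' difference, ∂[p,q] = q − p. For instance
  ∂ac = c − a.
As a 5×9 matrix over Z this has rank 4, with invariant factors (1,1,1,1).

∂_2: C_2 → C_1 acts by ∂[p,q,r] = [q,r] − [p,r] + [p,q]. For instance
  ∂bde = de − be + bd,
  ∂bce = ce − be + bc.
This gives a 9×6 integer matrix of rank 5; reducing to Smith normal form yields diagonal entries (1,1,1,1,1).

From H_k ≅ ker(∂_k) / im(∂_{k+1}) we obtain:

  H_0: rank C_0 − rank ∂_1 = 5 − 4 = 1, and the invariant factors of ∂_1 are all 1, so H_0 = Z.
  H_1: rank ker ∂_1 − rank ∂_2 = (9 − 4) − 5 = 0, and the invariant factors of ∂_2 are all 1, so H_1 = 0.
  H_2: rank ker ∂_2 − rank ∂_3 = (6 − 5) − 0 = 1, and there is no ∂_3, so H_2 = Z.

As a check, the Euler characteristic is 5 − 9 + 6 = 2, which agrees with 1 − 0 + 1 = 2.

Hence the Betti numbers are b_0 = 1, b_1 = 0, b_2 = 1.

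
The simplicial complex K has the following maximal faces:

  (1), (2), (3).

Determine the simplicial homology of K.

H_0 = Z^3.

Fix the vertex order 1 < 2 < 3 and write every simplex with vertices in increasing order. Then dim K = 0 and the simplices of K are:

  0-simplices (3): [1], [2], [3]

Hence C_0 ≅ Z^3.

Now H_k = ker ∂_k / im ∂_{k+1}, so:

  H_0: rank C_0 − rank ∂_1 = 3 − 0 = 3, and there is no ∂_1, so H_0 ≅ Z^3.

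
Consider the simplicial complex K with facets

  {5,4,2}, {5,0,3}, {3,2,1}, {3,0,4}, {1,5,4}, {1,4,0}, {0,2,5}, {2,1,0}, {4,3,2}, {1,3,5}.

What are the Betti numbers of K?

b_0 = 1, b_1 = 0, b_2 = 0.

Take the total order 0 < 1 < 2 < 3 < 4 < 5 on the vertex set. Then K (dimension 2) consists of the simplices:

  0-simplices (6): [0], [1], [2], [3], [4], [5]
  1-simplices (15): [0,1], [0,2], [0,3], [0,4], [0,5], [1,2], [1,3], [1,4], [1,5], [2,3], [2,4], [2,5], [3,4], [3,5], [4,5]
  2-simplices (10): [0,1,2], [0,1,4], [0,2,5], [0,3,4], [0,3,5], [1,2,3], [1,3,5], [1,4,5], [2,3,4], [2,4,5]

so the chain groups are C_0 ≅ Z^6, C_1 ≅ Z^15, C_2 ≅ Z^10.

Boundary ∂_1: C_1 → C_0 is given by ∂[p,q] = [q] − [p].
This gives a 6×15 integer matrix of rank 5; reducing to Smith normal form yields diagonal entries (1,1,1,1,1).

∂_2: C_2 → C_1 maps a triangle to the signed sum of its edges. For instance
  ∂[1,4,5] = [4,5] − [1,5] + [1,4],
  ∂[0,1,2] = [1,2] − [0,2] + [0,1].
The 15×10 boundary matrix has rank 10 and Smith normal form diag(1,1,1,1,1,1,1,1,1,2).

Now H_k = ker ∂_k / im ∂_{k+1}, so:

  H_0: rank C_0 − rank ∂_1 = 6 − 5 = 1, and the invariant factors of ∂_1 are all 1, so H_0 = Z.
  H_1: rank ker ∂_1 − rank ∂_2 = (15 − 5) − 10 = 0, and ∂_2 has invariant factor 2 > 1, so H_1 = Z/2.
  H_2: rank ker ∂_2 − rank ∂_3 = (10 − 10) − 0 = 0, and there is no ∂_3, so H_2 = 0.

As a check, the Euler characteristic is 6 − 15 + 10 = 1, which agrees with 1 − 0 + 0 = 1.
(K is a triangulation of the real projective plane RP^2.)

Hence the Betti numbers are b_0 = 1, b_1 = 0, b_2 = 0.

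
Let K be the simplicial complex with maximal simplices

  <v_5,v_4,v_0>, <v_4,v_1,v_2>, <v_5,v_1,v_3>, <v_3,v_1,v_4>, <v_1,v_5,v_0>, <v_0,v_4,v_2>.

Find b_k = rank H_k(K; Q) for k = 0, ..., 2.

b_0 = 1, b_1 = 1, b_2 = 0.

We work with the vertex ordering v_0 < v_1 < v_2 < v_3 < v_4 < v_5. The simplices of K, each written with vertices in increasing order, are:

  0-simplices (6): [v_0], [v_1], [v_2], [v_3], [v_4], [v_5]
  1-simplices (12): [v_0,v_1], [v_0,v_2], [v_0,v_4], [v_0,v_5], [v_1,v_2], [v_1,v_3], [v_1,v_4], [v_1,v_5], [v_2,v_4], [v_3,v_4], [v_3,v_5], [v_4,v_5]
  2-simplices (6): [v_0,v_1,v_5], [v_0,v_2,v_4], [v_0,v_4,v_5], [v_1,v_2,v_4], [v_1,v_3,v_4], [v_1,v_3,v_5]

giving chain groups C_0 ≅ Z^6, C_1 ≅ Z^12, C_2 ≅ Z^6.

The boundary map ∂_1: C_1 → C_0 is given by ∂[p,q] = [q] − [p]. For instance
  ∂[v_4,v_5] = [v_5] − [v_4].
The resulting 6×12 matrix has rank 5, and its Smith normal form has invariant factors (1,1,1,1,1).

∂_2: C_2 → C_1 acts by ∂[p,q,r] = [q,r] − [p,r] + [p,q]. For instance
  ∂[v_0,v_1,v_5] = [v_1,v_5] − [v_0,v_5] + [v_0,v_1],
  ∂[v_0,v_2,v_4] = [v_2,v_4] − [v_0,v_4] + [v_0,v_2].
The resulting 12×6 matrix has rank 6, and its Smith normal form has invariant factors (1,1,1,1,1,1).

Now H_k = ker ∂_k / im ∂_{k+1}, so:

  H_0: rank C_0 − rank ∂_1 = 6 − 5 = 1, and the invariant factors of ∂_1 are all 1, so H_0 ≅ Z.
  H_1: rank ker ∂_1 − rank ∂_2 = (12 − 5) − 6 = 1, and the invariant factors of ∂_2 are all 1, so H_1 ≅ Z.
  H_2: rank ker ∂_2 − rank ∂_3 = (6 − 6) − 0 = 0, and there is no ∂_3, so H_2 ≅ 0.

Hence the Betti numbers are b_0 = 1, b_1 = 1, b_2 = 0.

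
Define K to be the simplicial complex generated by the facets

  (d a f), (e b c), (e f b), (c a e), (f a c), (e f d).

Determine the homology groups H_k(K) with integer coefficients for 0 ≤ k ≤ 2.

H_0 ≅ Z,  H_1 ≅ Z,  H_2 = 0.

Fix the vertex order a < b < c < d < e < f and write every simplex with vertices in increasing order. Then dim K = 2 and the simplices of K are:

  0-simplices (6): a, b, c, d, e, f
  1-simplices (12): ac, ad, ae, af, bc, be, bf, ce, cf, de, df, ef
  2-simplices (6): ace, acf, adf, bce, bef, def

giving chain groups C_0 ≅ Z^6, C_1 ≅ Z^12, C_2 ≅ Z^6.

Boundary ∂_1: C_1 → C_0 sends each edge [p,q] (with p < q) to q − p.
The 6×12 boundary matrix has rank 5 and Smith normal form diag(1,1,1,1,1).

Boundary ∂_2: C_2 → C_1 acts by ∂[p,q,r] = [q,r] − [p,r] + [p,q]. For instance
  ∂bef = ef − bf + be,
  ∂ace = ce − ae + ac.
This gives a 12×6 integer matrix of rank 6; reducing to Smith normal form yields diagonal entries (1,1,1,1,1,1).

From H_k ≅ ker(∂_k) / im(∂_{k+1}) we obtain:

  H_0: rank C_0 − rank ∂_1 = 6 − 5 = 1, and the invariant factors of ∂_1 are all 1, so H_0 = Z.
  H_1: rank ker ∂_1 − rank ∂_2 = (12 − 5) − 6 = 1, and the invariant factors of ∂_2 are all 1, so H_1 = Z.
  H_2: rank ker ∂_2 − rank ∂_3 = (6 − 6) − 0 = 0, and there is no ∂_3, so H_2 = 0.

As a check, the Euler characteristic is 6 − 12 + 6 = 0, which agrees with 1 − 1 + 0 = 0.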